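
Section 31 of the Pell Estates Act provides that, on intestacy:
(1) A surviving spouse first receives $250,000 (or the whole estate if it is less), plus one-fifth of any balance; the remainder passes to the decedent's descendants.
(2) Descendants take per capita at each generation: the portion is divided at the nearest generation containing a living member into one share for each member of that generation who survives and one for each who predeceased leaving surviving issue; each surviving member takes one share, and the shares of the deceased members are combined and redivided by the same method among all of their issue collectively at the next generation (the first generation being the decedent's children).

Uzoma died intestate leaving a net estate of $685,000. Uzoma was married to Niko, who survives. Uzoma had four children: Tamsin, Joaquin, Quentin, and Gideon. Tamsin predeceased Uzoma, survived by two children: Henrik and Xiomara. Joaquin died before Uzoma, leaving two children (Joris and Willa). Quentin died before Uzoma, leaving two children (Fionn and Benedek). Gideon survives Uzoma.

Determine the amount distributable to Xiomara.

Xiomara receives $43,500.

Niko first takes $250,000, leaving a balance of $435,000. Niko then takes one-fifth of the balance ($87,000), for a total of $337,000. The remaining $348,000 passes to the descendants.
The descendants' portion ($348,000) is divided at the children's generation into 4 shares of $87,000. Gideon takes $87,000. The 3 shares of the deceased (Tamsin, Joaquin, and Quentin) are combined into a pool of $261,000.
That pool ($261,000) is divided at the grandchildren's generation equally among Henrik, Xiomara, Joris, Willa, Fionn, and Benedek: $43,500 each.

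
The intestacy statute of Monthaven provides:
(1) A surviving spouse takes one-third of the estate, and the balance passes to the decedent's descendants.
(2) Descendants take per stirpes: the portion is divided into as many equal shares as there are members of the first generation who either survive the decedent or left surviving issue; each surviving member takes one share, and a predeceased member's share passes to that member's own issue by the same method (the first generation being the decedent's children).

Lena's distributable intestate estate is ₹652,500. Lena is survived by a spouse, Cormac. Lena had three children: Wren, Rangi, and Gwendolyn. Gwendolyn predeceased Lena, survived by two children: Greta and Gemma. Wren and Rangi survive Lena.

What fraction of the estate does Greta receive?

Greta receives 1/9 of the estate.

Cormac takes one-third of ₹652,500 = ₹217,500. The remaining ₹435,000 passes to the descendants.
The descendants' portion (₹435,000) is divided into 3 shares of ₹145,000: Wren and Rangi each take ₹145,000; Gwendolyn's ₹145,000 share passes to Gwendolyn's issue.
Gwendolyn's share (₹145,000) is divided into 2 shares of ₹72,500: Greta and Gemma each take ₹72,500.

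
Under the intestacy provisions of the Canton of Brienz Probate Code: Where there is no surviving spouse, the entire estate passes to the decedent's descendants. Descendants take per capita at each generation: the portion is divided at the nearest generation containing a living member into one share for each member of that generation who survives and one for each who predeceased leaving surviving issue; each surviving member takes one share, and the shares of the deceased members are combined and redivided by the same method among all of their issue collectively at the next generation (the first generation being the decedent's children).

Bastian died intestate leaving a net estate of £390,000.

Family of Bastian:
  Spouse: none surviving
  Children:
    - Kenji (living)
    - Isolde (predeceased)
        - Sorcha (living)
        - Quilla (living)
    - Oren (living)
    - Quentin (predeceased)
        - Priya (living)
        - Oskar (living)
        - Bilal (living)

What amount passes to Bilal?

The entire £390,000 passes to the descendants.
That amount (£390,000) is divided at the children's generation into 4 shares of £97,500. Kenji and Oren each take £97,500. The 2 shares of the deceased (Isolde and Quentin) are combined into a pool of £195,000.
That pool (£195,000) is divided at the grandchildren's generation equally among Sorcha, Quilla, Priya, Oskar, and Bilal: £39,000 each.

Bilal receives £39,000.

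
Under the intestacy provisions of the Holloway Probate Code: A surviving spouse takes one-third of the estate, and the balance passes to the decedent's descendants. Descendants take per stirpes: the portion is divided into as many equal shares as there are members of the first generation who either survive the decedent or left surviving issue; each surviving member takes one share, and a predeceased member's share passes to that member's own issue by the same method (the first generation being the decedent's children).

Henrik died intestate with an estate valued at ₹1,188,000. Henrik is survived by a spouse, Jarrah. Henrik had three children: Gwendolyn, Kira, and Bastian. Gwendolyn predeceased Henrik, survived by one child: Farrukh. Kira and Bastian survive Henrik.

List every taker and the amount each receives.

Jarrah takes one-third of ₹1,188,000 = ₹396,000. The remaining ₹792,000 passes to the descendants.
The descendants' portion (₹792,000) is divided into 3 shares of ₹264,000: Kira and Bastian each take ₹264,000; Gwendolyn's ₹264,000 share passes to Gwendolyn's issue.
Gwendolyn's share (₹264,000) passes entirely to Farrukh.

Jarrah: ₹396,000; Farrukh: ₹264,000; Kira: ₹264,000; Bastian: ₹264,000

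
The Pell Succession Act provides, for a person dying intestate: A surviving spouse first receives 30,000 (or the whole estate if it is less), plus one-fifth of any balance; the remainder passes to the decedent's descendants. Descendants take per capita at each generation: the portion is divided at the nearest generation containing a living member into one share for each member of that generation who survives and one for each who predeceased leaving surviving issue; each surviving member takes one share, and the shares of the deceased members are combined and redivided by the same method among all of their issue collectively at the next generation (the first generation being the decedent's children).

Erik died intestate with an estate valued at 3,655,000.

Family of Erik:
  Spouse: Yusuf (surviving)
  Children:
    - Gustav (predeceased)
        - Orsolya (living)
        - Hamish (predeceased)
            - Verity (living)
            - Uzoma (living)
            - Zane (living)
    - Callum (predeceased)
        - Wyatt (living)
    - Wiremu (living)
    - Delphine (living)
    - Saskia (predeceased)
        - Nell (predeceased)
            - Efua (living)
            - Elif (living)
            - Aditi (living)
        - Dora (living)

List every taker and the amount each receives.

Yusuf first takes 30,000, leaving a balance of 3,625,000. Yusuf then takes one-fifth of the balance (725,000), for a total of 755,000. The remaining 2,900,000 passes to the descendants.
The descendants' portion (2,900,000) is divided at the children's generation into 5 shares of 580,000. Wiremu and Delphine each take 580,000. The 3 shares of the deceased (Gustav, Callum, and Saskia) are combined into a pool of 1,740,000.
That pool (1,740,000) is divided at the grandchildren's generation into 5 shares of 348,000. Orsolya, Wyatt, and Dora each take 348,000. The 2 shares of the deceased (Hamish and Nell) are combined into a pool of 696,000.
That pool (696,000) is divided at the great-grandchildren's generation equally among Verity, Uzoma, Zane, Efua, Elif, and Aditi: 116,000 each.

Yusuf: 755,000; Orsolya: 348,000; Verity: 116,000; Uzoma: 116,000; Zane: 116,000; Wyatt: 348,000; Wiremu: 580,000; Delphine: 580,000; Efua: 116,000; Elif: 116,000; Aditi: 116,000; Dora: 348,000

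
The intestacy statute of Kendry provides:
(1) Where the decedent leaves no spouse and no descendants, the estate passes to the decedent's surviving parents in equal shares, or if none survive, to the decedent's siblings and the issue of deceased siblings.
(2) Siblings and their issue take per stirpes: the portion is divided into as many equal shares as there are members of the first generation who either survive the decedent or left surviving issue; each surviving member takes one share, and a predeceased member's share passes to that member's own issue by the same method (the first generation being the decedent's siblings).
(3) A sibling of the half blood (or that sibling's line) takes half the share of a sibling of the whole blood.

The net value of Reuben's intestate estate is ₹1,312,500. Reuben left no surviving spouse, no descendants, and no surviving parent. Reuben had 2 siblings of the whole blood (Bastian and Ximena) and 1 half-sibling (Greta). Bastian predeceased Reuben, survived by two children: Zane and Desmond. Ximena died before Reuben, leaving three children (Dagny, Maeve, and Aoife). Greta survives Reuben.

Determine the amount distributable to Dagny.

Dagny receives ₹175,000.

The entire ₹1,312,500 passes to the siblings and their issue.
Counting each half-blood sibling's line as half a unit, there are 5/2 units in ₹1,312,500, so one unit is ₹525,000. Whole-blood lines (Bastian and Ximena) take ₹525,000 each; half-blood lines (Greta) take ₹262,500 each.
Bastian's share (₹525,000) is divided into 2 shares of ₹262,500: Zane and Desmond each take ₹262,500.
Ximena's share (₹525,000) is divided into 3 shares of ₹175,000: Dagny, Maeve, and Aoife each take ₹175,000.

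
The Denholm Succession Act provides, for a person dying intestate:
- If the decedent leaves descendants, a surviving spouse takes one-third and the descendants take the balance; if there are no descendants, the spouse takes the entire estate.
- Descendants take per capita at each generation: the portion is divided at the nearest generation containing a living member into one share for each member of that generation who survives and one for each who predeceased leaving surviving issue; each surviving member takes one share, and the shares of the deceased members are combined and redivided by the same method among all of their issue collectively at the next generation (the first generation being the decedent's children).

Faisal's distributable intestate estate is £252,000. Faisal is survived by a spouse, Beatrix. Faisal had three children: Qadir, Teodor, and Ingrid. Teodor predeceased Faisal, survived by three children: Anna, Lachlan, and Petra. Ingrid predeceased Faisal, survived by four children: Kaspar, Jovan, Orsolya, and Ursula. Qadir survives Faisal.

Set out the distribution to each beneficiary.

Beatrix: £84,000; Qadir: £56,000; Anna: £16,000; Lachlan: £16,000; Petra: £16,000; Kaspar: £16,000; Jovan: £16,000; Orsolya: £16,000; Ursula: £16,000

Beatrix takes one-third of £252,000 = £84,000. The remaining £168,000 passes to the descendants.
The descendants' portion (£168,000) is divided at the children's generation into 3 shares of £56,000. Qadir takes £56,000. The 2 shares of the deceased (Teodor and Ingrid) are combined into a pool of £112,000.
That pool (£112,000) is divided at the grandchildren's generation equally among Anna, Lachlan, Petra, Kaspar, Jovan, Orsolya, and Ursula: £16,000 each.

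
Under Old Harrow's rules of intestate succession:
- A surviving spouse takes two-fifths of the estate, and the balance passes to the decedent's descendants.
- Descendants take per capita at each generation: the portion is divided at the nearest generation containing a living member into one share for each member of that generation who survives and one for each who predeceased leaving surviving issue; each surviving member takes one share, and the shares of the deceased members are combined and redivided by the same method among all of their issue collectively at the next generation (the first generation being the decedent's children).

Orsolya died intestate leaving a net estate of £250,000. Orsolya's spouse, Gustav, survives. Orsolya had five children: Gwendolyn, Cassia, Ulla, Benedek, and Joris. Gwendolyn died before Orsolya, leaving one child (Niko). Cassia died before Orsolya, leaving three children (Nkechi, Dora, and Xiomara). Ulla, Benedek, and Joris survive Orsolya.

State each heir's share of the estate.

Gustav: £100,000; Niko: £15,000; Nkechi: £15,000; Dora: £15,000; Xiomara: £15,000; Ulla: £30,000; Benedek: £30,000; Joris: £30,000

Gustav takes two-fifths of £250,000 = £100,000. The remaining £150,000 passes to the descendants.
The descendants' portion (£150,000) is divided at the children's generation into 5 shares of £30,000. Ulla, Benedek, and Joris each take £30,000. The 2 shares of the deceased (Gwendolyn and Cassia) are combined into a pool of £60,000.
That pool (£60,000) is divided at the grandchildren's generation equally among Niko, Nkechi, Dora, and Xiomara: £15,000 each.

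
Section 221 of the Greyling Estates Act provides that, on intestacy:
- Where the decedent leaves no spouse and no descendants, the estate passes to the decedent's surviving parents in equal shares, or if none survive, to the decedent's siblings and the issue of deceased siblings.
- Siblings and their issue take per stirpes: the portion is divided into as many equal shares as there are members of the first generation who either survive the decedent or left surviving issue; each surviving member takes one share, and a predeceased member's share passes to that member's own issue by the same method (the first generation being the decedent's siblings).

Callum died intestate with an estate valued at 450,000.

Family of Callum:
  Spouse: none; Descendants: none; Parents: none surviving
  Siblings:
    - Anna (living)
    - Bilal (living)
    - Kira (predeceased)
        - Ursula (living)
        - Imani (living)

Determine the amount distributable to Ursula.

Ursula receives 75,000.

The entire 450,000 passes to the siblings and their issue.
That amount (450,000) is divided into 3 shares of 150,000: Anna and Bilal each take 150,000; Kira's 150,000 share passes to Kira's issue.
Kira's share (150,000) is divided into 2 shares of 75,000: Ursula and Imani each take 75,000.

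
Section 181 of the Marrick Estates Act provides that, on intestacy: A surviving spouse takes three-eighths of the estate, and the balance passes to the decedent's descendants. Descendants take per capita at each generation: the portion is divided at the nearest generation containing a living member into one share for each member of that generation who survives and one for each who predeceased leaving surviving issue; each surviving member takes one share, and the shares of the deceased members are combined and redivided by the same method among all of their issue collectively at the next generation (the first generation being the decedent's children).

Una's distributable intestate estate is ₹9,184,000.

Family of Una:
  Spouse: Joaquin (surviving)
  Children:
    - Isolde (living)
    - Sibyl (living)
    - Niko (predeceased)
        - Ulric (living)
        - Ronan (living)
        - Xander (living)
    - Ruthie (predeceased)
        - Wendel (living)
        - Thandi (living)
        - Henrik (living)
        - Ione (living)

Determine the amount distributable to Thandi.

Joaquin takes three-eighths of ₹9,184,000 = ₹3,444,000. The remaining ₹5,740,000 passes to the descendants.
The descendants' portion (₹5,740,000) is divided at the children's generation into 4 shares of ₹1,435,000. Isolde and Sibyl each take ₹1,435,000. The 2 shares of the deceased (Niko and Ruthie) are combined into a pool of ₹2,870,000.
That pool (₹2,870,000) is divided at the grandchildren's generation equally among Ulric, Ronan, Xander, Wendel, Thandi, Henrik, and Ione: ₹410,000 each.

Thandi receives ₹410,000.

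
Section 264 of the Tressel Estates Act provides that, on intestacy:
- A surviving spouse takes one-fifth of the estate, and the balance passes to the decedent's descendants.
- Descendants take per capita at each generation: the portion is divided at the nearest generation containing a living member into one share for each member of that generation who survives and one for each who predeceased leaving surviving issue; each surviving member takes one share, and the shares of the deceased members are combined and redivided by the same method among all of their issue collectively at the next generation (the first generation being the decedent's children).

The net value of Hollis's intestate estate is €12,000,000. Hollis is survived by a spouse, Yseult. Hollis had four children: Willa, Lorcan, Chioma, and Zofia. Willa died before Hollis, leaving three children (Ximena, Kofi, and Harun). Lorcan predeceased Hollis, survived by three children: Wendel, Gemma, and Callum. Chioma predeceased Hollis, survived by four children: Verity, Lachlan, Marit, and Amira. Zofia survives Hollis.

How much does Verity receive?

Yseult takes one-fifth of €12,000,000 = €2,400,000. The remaining €9,600,000 passes to the descendants.
The descendants' portion (€9,600,000) is divided at the children's generation into 4 shares of €2,400,000. Zofia takes €2,400,000. The 3 shares of the deceased (Willa, Lorcan, and Chioma) are combined into a pool of €7,200,000.
That pool (€7,200,000) is divided at the grandchildren's generation equally among Ximena, Kofi, Harun, Wendel, Gemma, Callum, Verity, Lachlan, Marit, and Amira: €720,000 each.

Verity receives €720,000.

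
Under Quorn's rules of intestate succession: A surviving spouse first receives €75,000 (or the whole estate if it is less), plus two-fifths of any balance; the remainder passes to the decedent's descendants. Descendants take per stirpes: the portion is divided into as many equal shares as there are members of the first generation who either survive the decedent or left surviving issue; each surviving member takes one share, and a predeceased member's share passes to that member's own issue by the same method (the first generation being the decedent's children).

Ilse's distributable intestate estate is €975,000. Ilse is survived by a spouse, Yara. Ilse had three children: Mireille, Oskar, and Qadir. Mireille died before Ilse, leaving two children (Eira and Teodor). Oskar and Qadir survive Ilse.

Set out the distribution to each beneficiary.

Yara first takes €75,000, leaving a balance of €900,000. Yara then takes two-fifths of the balance (€360,000), for a total of €435,000. The remaining €540,000 passes to the descendants.
The descendants' portion (€540,000) is divided into 3 shares of €180,000: Oskar and Qadir each take €180,000; Mireille's €180,000 share passes to Mireille's issue.
Mireille's share (€180,000) is divided into 2 shares of €90,000: Eira and Teodor each take €90,000.

Yara: €435,000; Eira: €90,000; Teodor: €90,000; Oskar: €180,000; Qadir: €180,000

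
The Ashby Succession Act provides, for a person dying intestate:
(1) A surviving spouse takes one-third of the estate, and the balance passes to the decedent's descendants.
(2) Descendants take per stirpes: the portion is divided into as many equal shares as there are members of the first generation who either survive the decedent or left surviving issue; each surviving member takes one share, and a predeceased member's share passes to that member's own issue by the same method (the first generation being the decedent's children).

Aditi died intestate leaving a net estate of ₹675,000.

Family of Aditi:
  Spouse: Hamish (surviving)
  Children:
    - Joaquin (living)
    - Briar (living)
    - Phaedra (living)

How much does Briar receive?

Briar receives ₹150,000.

Hamish takes one-third of ₹675,000 = ₹225,000. The remaining ₹450,000 passes to the descendants.
The descendants' portion (₹450,000) is divided into 3 shares of ₹150,000: Joaquin, Briar, and Phaedra each take ₹150,000.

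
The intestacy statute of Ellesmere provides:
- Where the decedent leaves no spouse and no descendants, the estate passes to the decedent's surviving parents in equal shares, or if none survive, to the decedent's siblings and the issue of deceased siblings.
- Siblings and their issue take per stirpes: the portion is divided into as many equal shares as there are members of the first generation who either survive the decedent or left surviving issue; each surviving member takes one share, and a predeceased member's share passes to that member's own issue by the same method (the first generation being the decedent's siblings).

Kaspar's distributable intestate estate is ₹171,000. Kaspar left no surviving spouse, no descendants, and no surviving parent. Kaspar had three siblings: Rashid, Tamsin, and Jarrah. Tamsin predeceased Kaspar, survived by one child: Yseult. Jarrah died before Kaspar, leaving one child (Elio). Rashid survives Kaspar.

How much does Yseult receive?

The entire ₹171,000 passes to the siblings and their issue.
That amount (₹171,000) is divided into 3 shares of ₹57,000: Rashid takes ₹57,000; Tamsin's ₹57,000 share passes to Tamsin's issue; Jarrah's ₹57,000 share passes to Jarrah's issue.
Tamsin's share (₹57,000) passes entirely to Yseult.
Jarrah's share (₹57,000) passes entirely to Elio.

Yseult receives ₹57,000.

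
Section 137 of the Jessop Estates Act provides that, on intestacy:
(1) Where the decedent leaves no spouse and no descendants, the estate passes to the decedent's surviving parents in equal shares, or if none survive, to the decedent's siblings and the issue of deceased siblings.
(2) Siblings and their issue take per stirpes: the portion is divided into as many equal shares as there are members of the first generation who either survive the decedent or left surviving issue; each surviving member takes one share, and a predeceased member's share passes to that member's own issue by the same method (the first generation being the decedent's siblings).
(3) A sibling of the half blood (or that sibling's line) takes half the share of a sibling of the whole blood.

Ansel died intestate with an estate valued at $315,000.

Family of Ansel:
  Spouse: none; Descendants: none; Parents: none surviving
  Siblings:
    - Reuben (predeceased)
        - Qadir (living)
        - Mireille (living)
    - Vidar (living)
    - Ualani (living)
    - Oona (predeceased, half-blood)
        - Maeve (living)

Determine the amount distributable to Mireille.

Mireille receives $45,000.

The entire $315,000 passes to the siblings and their issue.
Counting each half-blood sibling's line as half a unit, there are 7/2 units in $315,000, so one unit is $90,000. Whole-blood lines (Reuben, Vidar, and Ualani) take $90,000 each; half-blood lines (Oona) take $45,000 each.
Reuben's share ($90,000) is divided into 2 shares of $45,000: Qadir and Mireille each take $45,000.
Oona's share ($45,000) passes entirely to Maeve.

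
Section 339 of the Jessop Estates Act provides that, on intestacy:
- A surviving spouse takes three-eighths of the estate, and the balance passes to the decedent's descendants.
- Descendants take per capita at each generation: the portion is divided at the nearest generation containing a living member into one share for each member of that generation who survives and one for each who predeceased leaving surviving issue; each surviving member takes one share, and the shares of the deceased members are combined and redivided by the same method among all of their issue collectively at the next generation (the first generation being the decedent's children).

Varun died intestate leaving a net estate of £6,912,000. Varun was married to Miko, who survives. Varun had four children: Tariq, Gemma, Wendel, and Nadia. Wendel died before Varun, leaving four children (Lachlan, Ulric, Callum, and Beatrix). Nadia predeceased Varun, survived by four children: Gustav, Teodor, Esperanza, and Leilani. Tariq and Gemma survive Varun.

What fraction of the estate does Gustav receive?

Miko takes three-eighths of £6,912,000 = £2,592,000. The remaining £4,320,000 passes to the descendants.
The descendants' portion (£4,320,000) is divided at the children's generation into 4 shares of £1,080,000. Tariq and Gemma each take £1,080,000. The 2 shares of the deceased (Wendel and Nadia) are combined into a pool of £2,160,000.
That pool (£2,160,000) is divided at the grandchildren's generation equally among Lachlan, Ulric, Callum, Beatrix, Gustav, Teodor, Esperanza, and Leilani: £270,000 each.

Gustav receives 5/128 of the estate.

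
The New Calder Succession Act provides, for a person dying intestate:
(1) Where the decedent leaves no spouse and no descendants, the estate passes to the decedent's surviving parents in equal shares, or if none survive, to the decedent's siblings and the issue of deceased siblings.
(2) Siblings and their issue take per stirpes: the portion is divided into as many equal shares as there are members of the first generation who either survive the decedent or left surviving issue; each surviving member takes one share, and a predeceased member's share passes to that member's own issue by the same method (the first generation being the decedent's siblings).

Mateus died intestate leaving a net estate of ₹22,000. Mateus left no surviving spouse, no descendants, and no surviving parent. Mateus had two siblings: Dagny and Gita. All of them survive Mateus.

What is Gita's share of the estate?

Gita receives ₹11,000.

The entire ₹22,000 passes to the siblings and their issue.
That amount (₹22,000) is divided into 2 shares of ₹11,000: Dagny and Gita each take ₹11,000.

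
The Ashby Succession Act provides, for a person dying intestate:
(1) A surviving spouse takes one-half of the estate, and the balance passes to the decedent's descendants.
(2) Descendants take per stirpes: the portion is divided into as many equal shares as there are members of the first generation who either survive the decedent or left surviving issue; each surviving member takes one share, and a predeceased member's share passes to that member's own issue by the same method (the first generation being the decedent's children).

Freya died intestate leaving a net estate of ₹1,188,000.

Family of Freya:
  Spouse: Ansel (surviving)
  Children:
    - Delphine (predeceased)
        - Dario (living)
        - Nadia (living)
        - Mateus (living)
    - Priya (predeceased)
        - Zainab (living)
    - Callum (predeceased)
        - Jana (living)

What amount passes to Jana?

Ansel takes one-half of ₹1,188,000 = ₹594,000. The remaining ₹594,000 passes to the descendants.
The descendants' portion (₹594,000) is divided into 3 shares of ₹198,000: Delphine's ₹198,000 share passes to Delphine's issue; Priya's ₹198,000 share passes to Priya's issue; Callum's ₹198,000 share passes to Callum's issue.
Delphine's share (₹198,000) is divided into 3 shares of ₹66,000: Dario, Nadia, and Mateus each take ₹66,000.
Priya's share (₹198,000) passes entirely to Zainab.
Callum's share (₹198,000) passes entirely to Jana.

Jana receives ₹198,000.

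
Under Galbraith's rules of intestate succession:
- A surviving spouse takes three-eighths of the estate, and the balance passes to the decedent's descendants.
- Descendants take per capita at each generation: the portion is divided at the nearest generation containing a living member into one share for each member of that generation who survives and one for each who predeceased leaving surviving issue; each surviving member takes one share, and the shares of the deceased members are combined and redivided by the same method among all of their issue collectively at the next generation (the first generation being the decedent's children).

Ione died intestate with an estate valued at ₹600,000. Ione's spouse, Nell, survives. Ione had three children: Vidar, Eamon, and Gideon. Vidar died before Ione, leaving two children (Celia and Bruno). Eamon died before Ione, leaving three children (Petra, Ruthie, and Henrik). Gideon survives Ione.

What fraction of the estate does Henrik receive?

Nell takes three-eighths of ₹600,000 = ₹225,000. The remaining ₹375,000 passes to the descendants.
The descendants' portion (₹375,000) is divided at the children's generation into 3 shares of ₹125,000. Gideon takes ₹125,000. The 2 shares of the deceased (Vidar and Eamon) are combined into a pool of ₹250,000.
That pool (₹250,000) is divided at the grandchildren's generation equally among Celia, Bruno, Petra, Ruthie, and Henrik: ₹50,000 each.

Henrik receives 1/12 of the estate.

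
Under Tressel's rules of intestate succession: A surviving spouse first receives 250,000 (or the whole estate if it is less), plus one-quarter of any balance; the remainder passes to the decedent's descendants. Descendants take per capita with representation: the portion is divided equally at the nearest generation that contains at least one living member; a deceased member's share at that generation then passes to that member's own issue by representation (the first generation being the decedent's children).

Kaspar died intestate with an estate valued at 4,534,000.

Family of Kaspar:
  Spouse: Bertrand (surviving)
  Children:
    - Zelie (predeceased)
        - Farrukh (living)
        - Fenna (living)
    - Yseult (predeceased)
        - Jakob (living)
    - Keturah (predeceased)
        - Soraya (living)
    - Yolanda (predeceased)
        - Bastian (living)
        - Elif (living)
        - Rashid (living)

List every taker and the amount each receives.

Bertrand: 1,321,000; Farrukh: 459,000; Fenna: 459,000; Jakob: 459,000; Soraya: 459,000; Bastian: 459,000; Elif: 459,000; Rashid: 459,000

Bertrand first takes 250,000, leaving a balance of 4,284,000. Bertrand then takes one-quarter of the balance (1,071,000), for a total of 1,321,000. The remaining 3,213,000 passes to the descendants.
No child survives, so the initial division is made at the grandchildren's generation.
The descendants' portion (3,213,000) is divided into 7 shares of 459,000: Farrukh, Fenna, Jakob, Soraya, Bastian, Elif, and Rashid each take 459,000.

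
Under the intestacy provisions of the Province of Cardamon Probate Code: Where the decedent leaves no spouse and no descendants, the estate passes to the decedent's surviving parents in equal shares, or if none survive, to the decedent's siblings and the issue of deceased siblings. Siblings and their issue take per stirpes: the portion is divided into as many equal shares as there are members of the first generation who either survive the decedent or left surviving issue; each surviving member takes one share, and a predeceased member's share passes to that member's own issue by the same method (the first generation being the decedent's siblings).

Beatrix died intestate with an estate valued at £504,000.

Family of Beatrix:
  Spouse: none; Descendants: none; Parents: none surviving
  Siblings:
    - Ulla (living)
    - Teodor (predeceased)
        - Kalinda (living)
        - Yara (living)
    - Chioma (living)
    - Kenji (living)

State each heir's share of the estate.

Ulla: £126,000; Kalinda: £63,000; Yara: £63,000; Chioma: £126,000; Kenji: £126,000

The entire £504,000 passes to the siblings and their issue.
That amount (£504,000) is divided into 4 shares of £126,000: Ulla, Chioma, and Kenji each take £126,000; Teodor's £126,000 share passes to Teodor's issue.
Teodor's share (£126,000) is divided into 2 shares of £63,000: Kalinda and Yara each take £63,000.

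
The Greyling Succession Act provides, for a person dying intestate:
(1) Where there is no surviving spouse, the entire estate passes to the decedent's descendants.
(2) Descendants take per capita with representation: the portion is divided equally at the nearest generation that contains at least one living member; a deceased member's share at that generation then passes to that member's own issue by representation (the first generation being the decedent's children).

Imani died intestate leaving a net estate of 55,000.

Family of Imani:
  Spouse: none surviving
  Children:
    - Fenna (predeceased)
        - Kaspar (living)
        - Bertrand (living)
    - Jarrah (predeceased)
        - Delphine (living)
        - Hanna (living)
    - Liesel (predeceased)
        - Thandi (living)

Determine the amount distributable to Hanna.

The entire 55,000 passes to the descendants.
No child survives, so the initial division is made at the grandchildren's generation.
That amount (55,000) is divided into 5 shares of 11,000: Kaspar, Bertrand, Delphine, Hanna, and Thandi each take 11,000.

Hanna receives 11,000.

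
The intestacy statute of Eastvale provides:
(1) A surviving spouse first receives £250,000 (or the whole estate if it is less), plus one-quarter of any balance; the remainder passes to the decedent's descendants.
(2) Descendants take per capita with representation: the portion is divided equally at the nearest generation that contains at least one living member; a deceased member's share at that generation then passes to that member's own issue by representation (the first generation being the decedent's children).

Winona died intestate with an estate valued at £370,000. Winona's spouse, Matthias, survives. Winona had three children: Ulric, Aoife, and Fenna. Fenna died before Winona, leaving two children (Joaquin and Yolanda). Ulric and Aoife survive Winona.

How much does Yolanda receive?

Yolanda receives £15,000.

Matthias first takes £250,000, leaving a balance of £120,000. Matthias then takes one-quarter of the balance (£30,000), for a total of £280,000. The remaining £90,000 passes to the descendants.
The descendants' portion (£90,000) is divided into 3 shares of £30,000: Ulric and Aoife each take £30,000; Fenna's £30,000 share passes to Fenna's issue.
Fenna's share (£30,000) is divided into 2 shares of £15,000: Joaquin and Yolanda each take £15,000.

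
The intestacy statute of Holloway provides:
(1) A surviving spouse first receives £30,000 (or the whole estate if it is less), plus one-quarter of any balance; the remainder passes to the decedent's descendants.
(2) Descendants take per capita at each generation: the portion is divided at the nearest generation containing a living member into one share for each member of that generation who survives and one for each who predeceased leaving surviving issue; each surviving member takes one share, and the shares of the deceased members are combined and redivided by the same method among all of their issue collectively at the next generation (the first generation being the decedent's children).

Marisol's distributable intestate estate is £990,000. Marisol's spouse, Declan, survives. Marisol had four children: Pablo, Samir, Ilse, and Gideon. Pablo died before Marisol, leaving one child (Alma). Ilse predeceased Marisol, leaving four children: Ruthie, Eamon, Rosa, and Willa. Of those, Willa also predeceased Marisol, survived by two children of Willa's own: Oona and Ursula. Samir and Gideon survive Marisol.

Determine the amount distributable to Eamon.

Eamon receives £72,000.

Declan first takes £30,000, leaving a balance of £960,000. Declan then takes one-quarter of the balance (£240,000), for a total of £270,000. The remaining £720,000 passes to the descendants.
The descendants' portion (£720,000) is divided at the children's generation into 4 shares of £180,000. Samir and Gideon each take £180,000. The 2 shares of the deceased (Pablo and Ilse) are combined into a pool of £360,000.
That pool (£360,000) is divided at the grandchildren's generation into 5 shares of £72,000. Alma, Ruthie, Eamon, and Rosa each take £72,000. The remaining share for the deceased Willa (£72,000) is carried to the next generation.
That pool (£72,000) is divided at the great-grandchildren's generation equally among Oona and Ursula: £36,000 each.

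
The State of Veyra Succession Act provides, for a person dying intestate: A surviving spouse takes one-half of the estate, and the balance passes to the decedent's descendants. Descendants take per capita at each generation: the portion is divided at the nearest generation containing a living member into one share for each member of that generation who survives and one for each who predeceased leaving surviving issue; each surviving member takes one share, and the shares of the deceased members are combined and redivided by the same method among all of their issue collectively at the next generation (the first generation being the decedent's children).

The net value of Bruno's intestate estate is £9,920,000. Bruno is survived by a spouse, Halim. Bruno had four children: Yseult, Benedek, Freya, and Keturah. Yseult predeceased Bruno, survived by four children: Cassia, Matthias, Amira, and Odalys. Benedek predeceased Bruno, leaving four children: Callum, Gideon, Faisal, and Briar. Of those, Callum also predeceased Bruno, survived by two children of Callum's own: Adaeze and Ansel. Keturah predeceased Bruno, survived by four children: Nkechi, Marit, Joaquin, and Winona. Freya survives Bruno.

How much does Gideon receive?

Gideon receives £310,000.

Halim takes one-half of £9,920,000 = £4,960,000. The remaining £4,960,000 passes to the descendants.
The descendants' portion (£4,960,000) is divided at the children's generation into 4 shares of £1,240,000. Freya takes £1,240,000. The 3 shares of the deceased (Yseult, Benedek, and Keturah) are combined into a pool of £3,720,000.
That pool (£3,720,000) is divided at the grandchildren's generation into 12 shares of £310,000. Cassia, Matthias, Amira, Odalys, Gideon, Faisal, Briar, Nkechi, Marit, Joaquin, and Winona each take £310,000. The remaining share for the deceased Callum (£310,000) is carried to the next generation.
That pool (£310,000) is divided at the great-grandchildren's generation equally among Adaeze and Ansel: £155,000 each.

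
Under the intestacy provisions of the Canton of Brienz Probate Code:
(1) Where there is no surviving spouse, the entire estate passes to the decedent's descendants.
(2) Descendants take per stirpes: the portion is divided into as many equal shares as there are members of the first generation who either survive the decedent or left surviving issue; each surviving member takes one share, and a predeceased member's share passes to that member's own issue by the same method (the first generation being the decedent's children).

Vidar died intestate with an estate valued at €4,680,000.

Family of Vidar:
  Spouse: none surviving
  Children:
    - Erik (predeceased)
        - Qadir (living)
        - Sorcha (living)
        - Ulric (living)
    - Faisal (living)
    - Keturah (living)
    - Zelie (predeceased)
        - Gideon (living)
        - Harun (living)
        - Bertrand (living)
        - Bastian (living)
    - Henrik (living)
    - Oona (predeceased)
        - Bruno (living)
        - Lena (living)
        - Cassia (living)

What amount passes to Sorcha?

Sorcha receives €260,000.

The entire €4,680,000 passes to the descendants.
That amount (€4,680,000) is divided into 6 shares of €780,000: Faisal, Keturah, and Henrik each take €780,000; Erik's €780,000 share passes to Erik's issue; Zelie's €780,000 share passes to Zelie's issue; Oona's €780,000 share passes to Oona's issue.
Erik's share (€780,000) is divided into 3 shares of €260,000: Qadir, Sorcha, and Ulric each take €260,000.
Zelie's share (€780,000) is divided into 4 shares of €195,000: Gideon, Harun, Bertrand, and Bastian each take €195,000.
Oona's share (€780,000) is divided into 3 shares of €260,000: Bruno, Lena, and Cassia each take €260,000.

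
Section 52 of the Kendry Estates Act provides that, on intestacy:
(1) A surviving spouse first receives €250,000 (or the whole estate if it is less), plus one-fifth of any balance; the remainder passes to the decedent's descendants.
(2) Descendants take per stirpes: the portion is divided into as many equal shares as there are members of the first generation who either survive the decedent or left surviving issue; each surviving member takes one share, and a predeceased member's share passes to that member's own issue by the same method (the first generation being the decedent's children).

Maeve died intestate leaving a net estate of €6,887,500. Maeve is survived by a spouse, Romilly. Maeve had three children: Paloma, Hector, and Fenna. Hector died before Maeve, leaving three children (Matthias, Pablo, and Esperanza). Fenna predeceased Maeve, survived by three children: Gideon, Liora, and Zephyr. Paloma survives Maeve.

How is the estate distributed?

Romilly first takes €250,000, leaving a balance of €6,637,500. Romilly then takes one-fifth of the balance (€1,327,500), for a total of €1,577,500. The remaining €5,310,000 passes to the descendants.
The descendants' portion (€5,310,000) is divided into 3 shares of €1,770,000: Paloma takes €1,770,000; Hector's €1,770,000 share passes to Hector's issue; Fenna's €1,770,000 share passes to Fenna's issue.
Hector's share (€1,770,000) is divided into 3 shares of €590,000: Matthias, Pablo, and Esperanza each take €590,000.
Fenna's share (€1,770,000) is divided into 3 shares of €590,000: Gideon, Liora, and Zephyr each take €590,000.

Romilly: €1,577,500; Paloma: €1,770,000; Matthias: €590,000; Pablo: €590,000; Esperanza: €590,000; Gideon: €590,000; Liora: €590,000; Zephyr: €590,000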